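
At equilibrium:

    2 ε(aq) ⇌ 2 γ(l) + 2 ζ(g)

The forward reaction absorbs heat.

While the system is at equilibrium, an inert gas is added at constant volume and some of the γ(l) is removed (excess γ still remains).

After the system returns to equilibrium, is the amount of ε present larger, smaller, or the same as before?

At constant volume, adding an inert gas leaves every reacting species' partial pressure unchanged, so Q is unchanged — no shift from this change.
γ is a pure liquid; its activity is 1 regardless of amount, so Q is unaffected — no shift from this change.
No net shift occurs, so the amount of ε is unchanged.

unchanged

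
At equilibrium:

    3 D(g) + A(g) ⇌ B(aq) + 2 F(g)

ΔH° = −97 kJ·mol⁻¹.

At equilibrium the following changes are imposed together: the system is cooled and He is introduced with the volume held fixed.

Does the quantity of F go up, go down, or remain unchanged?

increases

The forward reaction is exothermic. Lowering T favours the exothermic direction — shift to the right.
At constant volume, adding an inert gas leaves every reacting species' partial pressure unchanged, so Q is unchanged — no shift from this change.
The net shift is to the right. F is a product, so its amount increases.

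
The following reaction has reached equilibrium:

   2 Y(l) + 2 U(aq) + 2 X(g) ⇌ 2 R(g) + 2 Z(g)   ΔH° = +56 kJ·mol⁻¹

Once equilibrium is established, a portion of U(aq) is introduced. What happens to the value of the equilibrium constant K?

The equilibrium constant depends only on temperature. This perturbation may move the position of equilibrium, but since T is unchanged, K itself is unchanged.

unchanged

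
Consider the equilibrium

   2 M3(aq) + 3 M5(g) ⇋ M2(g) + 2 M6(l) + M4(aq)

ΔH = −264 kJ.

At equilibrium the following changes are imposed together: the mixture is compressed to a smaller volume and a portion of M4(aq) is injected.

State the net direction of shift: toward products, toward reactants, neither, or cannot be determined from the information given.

cannot be determined

Gas moles: reactants 3, products 1 (Δn_gas = -2). Compression shifts the system toward the side with fewer moles of gas — to the right.
Adding M4 (aq), a product, drives the reaction to the left.
The individual effects push in opposite directions; without quantitative information the net direction cannot be determined.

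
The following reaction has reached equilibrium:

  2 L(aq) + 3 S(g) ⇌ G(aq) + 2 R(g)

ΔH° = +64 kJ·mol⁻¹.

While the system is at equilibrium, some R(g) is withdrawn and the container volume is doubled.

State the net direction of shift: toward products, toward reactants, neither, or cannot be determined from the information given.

Removing R (g), a product, drives the reaction to the right.
Gas moles: reactants 3, products 2 (Δn_gas = -1). Expansion shifts the system toward the side with more moles of gas — to the left.
The individual effects push in opposite directions; without quantitative information the net direction cannot be determined.

cannot be determined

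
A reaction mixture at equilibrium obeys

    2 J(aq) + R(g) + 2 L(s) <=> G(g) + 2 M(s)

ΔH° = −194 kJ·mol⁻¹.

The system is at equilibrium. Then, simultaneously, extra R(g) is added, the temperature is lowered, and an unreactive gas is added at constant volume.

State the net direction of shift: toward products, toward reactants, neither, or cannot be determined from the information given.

Adding R (g), a reactant, drives the reaction to the right.
The forward reaction is exothermic. Lowering T favours the exothermic direction — shift to the right.
At constant volume, adding an inert gas leaves every reacting species' partial pressure unchanged, so Q is unchanged — no shift from this change.
Only the nonzero effect(s) matter; the net shift is to the right.

right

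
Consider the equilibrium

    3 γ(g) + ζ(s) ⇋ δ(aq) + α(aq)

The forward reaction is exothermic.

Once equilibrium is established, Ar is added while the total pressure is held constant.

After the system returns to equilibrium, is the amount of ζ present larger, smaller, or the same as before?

Adding inert gas at constant total pressure expands the volume and lowers every reacting partial pressure. With Δn_gas = 0 − 3 = -3, Q moves away from K toward the side with fewer gas moles, so the system shifts toward the side with more gas moles — to the left.
The net shift is to the left. ζ is a reactant, so its amount increases.

increases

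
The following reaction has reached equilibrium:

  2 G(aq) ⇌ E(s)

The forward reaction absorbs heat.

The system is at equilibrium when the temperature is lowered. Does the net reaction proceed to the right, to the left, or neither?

The forward reaction is endothermic. Lowering T favours the exothermic direction — shift to the left.

left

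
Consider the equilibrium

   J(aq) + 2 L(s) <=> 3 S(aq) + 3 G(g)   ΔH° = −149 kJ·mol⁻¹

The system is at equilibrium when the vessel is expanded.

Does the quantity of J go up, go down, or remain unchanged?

Gas moles: reactants 0, products 3 (Δn_gas = +3). Expansion shifts the system toward the side with more moles of gas — to the right.
The net shift is to the right. J is a reactant, so its amount decreases.

decreases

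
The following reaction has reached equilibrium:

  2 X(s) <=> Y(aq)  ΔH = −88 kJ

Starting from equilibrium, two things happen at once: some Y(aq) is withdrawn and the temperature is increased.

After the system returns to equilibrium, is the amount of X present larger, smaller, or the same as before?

cannot be determined

Removing Y (aq), a product, drives the reaction to the right.
The forward reaction is exothermic. Raising T favours the endothermic direction — shift to the left.
The two effects oppose each other, so the net shift — and hence the change in X — cannot be determined from the given information.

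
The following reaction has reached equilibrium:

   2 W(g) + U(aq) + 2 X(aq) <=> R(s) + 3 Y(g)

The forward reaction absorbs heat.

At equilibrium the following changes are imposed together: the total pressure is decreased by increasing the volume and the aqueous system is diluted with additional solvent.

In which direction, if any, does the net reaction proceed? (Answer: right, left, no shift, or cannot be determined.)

cannot be determined

Gas moles: reactants 2, products 3 (Δn_gas = +1). Expansion shifts the system toward the side with more moles of gas — to the right.
Dilution lowers every aqueous concentration by the same factor. Δn_aq = 0 − 3 = -3, so the system shifts toward the side with more dissolved moles — to the left.
The individual effects push in opposite directions; without quantitative information the net direction cannot be determined.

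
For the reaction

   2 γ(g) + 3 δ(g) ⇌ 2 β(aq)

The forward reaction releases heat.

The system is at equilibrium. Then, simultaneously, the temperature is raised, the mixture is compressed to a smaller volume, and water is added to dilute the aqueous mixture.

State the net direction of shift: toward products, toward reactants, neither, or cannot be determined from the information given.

cannot be determined

The forward reaction is exothermic. Raising T favours the endothermic direction — shift to the left.
Gas moles: reactants 5, products 0 (Δn_gas = -5). Compression shifts the system toward the side with fewer moles of gas — to the right.
Dilution lowers every aqueous concentration by the same factor. Δn_aq = 2 − 0 = +2, so the system shifts toward the side with more dissolved moles — to the right.
The individual effects push in opposite directions; without quantitative information the net direction cannot be determined.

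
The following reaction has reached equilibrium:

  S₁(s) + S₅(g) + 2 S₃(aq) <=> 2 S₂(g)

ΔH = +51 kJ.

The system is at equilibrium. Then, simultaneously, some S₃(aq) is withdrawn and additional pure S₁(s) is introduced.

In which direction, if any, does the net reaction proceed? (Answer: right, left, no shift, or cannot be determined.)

left

Removing S₃ (aq), a reactant, drives the reaction to the left.
S₁ is a pure solid; its activity is 1 regardless of amount, so Q is unaffected — no shift from this change.
Only the nonzero effect(s) matter; the net shift is to the left.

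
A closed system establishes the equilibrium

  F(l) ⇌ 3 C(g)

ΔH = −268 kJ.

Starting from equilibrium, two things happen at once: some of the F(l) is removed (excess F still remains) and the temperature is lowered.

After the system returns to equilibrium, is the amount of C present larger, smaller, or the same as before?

F is a pure liquid; its activity is 1 regardless of amount, so Q is unaffected — no shift from this change.
The forward reaction is exothermic. Lowering T favours the exothermic direction — shift to the right.
The net shift is to the right. C is a product, so its amount increases.

increases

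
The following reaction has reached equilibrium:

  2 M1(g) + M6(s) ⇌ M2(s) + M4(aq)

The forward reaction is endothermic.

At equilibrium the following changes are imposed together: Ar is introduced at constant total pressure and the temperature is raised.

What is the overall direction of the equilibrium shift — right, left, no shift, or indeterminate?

cannot be determined

Adding inert gas at constant total pressure expands the volume and lowers every reacting partial pressure. With Δn_gas = 0 − 2 = -2, Q moves away from K toward the side with fewer gas moles, so the system shifts toward the side with more gas moles — to the left.
The forward reaction is endothermic. Raising T favours the endothermic direction — shift to the right.
The individual effects push in opposite directions; without quantitative information the net direction cannot be determined.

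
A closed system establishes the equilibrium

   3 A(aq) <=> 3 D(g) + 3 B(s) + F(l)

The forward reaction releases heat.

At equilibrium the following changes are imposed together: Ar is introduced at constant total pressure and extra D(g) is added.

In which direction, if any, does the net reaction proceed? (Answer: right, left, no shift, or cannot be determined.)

Adding inert gas at constant total pressure expands the volume and lowers every reacting partial pressure. With Δn_gas = 3 − 0 = +3, Q moves away from K toward the side with fewer gas moles, so the system shifts toward the side with more gas moles — to the right.
Adding D (g), a product, drives the reaction to the left.
The individual effects push in opposite directions; without quantitative information the net direction cannot be determined.

cannot be determined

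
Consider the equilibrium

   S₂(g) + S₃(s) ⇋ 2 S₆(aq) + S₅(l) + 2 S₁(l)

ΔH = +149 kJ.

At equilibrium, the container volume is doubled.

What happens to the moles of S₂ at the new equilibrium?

Gas moles: reactants 1, products 0 (Δn_gas = -1). Expansion shifts the system toward the side with more moles of gas — to the left.
The net shift is to the left. S₂ is a reactant, so its amount increases.

increases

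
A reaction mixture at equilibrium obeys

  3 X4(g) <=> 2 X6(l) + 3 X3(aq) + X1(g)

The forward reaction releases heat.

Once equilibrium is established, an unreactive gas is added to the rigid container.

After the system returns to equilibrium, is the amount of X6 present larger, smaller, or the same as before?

unchanged

At constant volume, adding an inert gas leaves every reacting species' partial pressure unchanged, so Q is unchanged — no shift from this change.
No net shift occurs, so the amount of X6 is unchanged.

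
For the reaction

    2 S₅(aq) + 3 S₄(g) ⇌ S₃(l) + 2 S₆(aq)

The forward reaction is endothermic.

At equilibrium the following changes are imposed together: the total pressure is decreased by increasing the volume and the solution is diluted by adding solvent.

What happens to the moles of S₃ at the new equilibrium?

decreases

Gas moles: reactants 3, products 0 (Δn_gas = -3). Expansion shifts the system toward the side with more moles of gas — to the left.
Dilution scales every aqueous concentration by the same factor. Δn_aq = 2 − 2 = 0, so Q is unchanged — no shift.
The net shift is to the left. S₃ is a product, so its amount decreases.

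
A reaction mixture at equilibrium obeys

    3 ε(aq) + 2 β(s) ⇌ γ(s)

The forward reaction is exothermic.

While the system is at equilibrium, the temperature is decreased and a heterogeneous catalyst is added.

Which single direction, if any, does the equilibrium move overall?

The forward reaction is exothermic. Lowering T favours the exothermic direction — shift to the right.
A catalyst speeds both forward and reverse rates equally; it changes neither Q nor K — no shift from this change.
Only the nonzero effect(s) matter; the net shift is to the right.

right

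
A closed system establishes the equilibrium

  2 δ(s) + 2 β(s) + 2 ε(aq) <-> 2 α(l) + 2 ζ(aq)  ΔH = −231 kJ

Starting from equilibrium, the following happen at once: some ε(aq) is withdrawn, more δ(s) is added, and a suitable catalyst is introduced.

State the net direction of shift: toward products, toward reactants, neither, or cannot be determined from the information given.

Removing ε (aq), a reactant, drives the reaction to the left.
δ is a pure solid; its activity is 1 regardless of amount, so Q is unaffected — no shift from this change.
A catalyst speeds both forward and reverse rates equally; it changes neither Q nor K — no shift from this change.
Only the nonzero effect(s) matter; the net shift is to the left.

left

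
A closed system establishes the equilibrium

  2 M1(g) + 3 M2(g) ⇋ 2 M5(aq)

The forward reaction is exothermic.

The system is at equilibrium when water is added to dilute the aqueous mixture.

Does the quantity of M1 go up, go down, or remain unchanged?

decreases

Dilution lowers every aqueous concentration by the same factor. Δn_aq = 2 − 0 = +2, so the system shifts toward the side with more dissolved moles — to the right.
The net shift is to the right. M1 is a reactant, so its amount decreases.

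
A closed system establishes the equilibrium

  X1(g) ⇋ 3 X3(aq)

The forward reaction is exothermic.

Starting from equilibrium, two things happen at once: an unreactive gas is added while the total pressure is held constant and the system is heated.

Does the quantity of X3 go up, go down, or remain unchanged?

Adding inert gas at constant total pressure expands the volume and lowers every reacting partial pressure. With Δn_gas = 0 − 1 = -1, Q moves away from K toward the side with fewer gas moles, so the system shifts toward the side with more gas moles — to the left.
The forward reaction is exothermic. Raising T favours the endothermic direction — shift to the left.
The net shift is to the left. X3 is a product, so its amount decreases.

decreases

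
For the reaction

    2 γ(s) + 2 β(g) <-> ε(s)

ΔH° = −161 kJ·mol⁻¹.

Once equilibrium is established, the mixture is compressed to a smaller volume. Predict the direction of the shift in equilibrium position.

right

Gas moles: reactants 2, products 0 (Δn_gas = -2). Compression shifts the system toward the side with fewer moles of gas — to the right.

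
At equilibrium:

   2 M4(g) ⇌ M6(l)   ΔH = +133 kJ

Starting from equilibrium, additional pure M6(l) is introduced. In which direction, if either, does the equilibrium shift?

M6 is a pure liquid; its activity is 1 regardless of amount, so Q is unaffected — no shift from this change.

no shift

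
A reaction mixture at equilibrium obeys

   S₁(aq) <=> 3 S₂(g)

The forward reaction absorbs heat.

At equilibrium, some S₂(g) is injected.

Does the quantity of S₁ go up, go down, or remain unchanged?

increases

Adding S₂ (g), a product, drives the reaction to the left.
The net shift is to the left. S₁ is a reactant, so its amount increases.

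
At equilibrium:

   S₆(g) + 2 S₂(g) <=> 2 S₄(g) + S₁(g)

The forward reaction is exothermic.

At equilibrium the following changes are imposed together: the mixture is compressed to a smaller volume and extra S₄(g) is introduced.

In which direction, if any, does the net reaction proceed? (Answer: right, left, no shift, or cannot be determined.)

left

Gas moles: reactants 3, products 3. Δn_gas = 0, so a volume change leaves Q equal to K — no shift from this change.
Adding S₄ (g), a product, drives the reaction to the left.
Only the nonzero effect(s) matter; the net shift is to the left.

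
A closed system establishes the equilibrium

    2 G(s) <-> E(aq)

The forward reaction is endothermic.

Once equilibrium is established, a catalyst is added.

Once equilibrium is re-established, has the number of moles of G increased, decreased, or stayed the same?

unchanged

A catalyst speeds both forward and reverse rates equally; it changes neither Q nor K — no shift from this change.
No net shift occurs, so the amount of G is unchanged.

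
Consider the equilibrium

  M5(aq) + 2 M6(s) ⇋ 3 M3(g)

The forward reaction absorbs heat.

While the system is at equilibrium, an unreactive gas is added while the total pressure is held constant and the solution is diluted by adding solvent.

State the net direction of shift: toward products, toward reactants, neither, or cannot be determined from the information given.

Adding inert gas at constant total pressure expands the volume and lowers every reacting partial pressure. With Δn_gas = 3 − 0 = +3, Q moves away from K toward the side with fewer gas moles, so the system shifts toward the side with more gas moles — to the right.
Dilution lowers every aqueous concentration by the same factor. Δn_aq = 0 − 1 = -1, so the system shifts toward the side with more dissolved moles — to the left.
The individual effects push in opposite directions; without quantitative information the net direction cannot be determined.

cannot be determined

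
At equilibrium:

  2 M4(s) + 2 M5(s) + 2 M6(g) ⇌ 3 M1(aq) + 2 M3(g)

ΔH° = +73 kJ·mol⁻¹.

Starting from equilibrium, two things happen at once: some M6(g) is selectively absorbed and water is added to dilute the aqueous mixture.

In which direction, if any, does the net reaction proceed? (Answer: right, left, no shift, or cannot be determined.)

Removing M6 (g), a reactant, drives the reaction to the left.
Dilution lowers every aqueous concentration by the same factor. Δn_aq = 3 − 0 = +3, so the system shifts toward the side with more dissolved moles — to the right.
The individual effects push in opposite directions; without quantitative information the net direction cannot be determined.

cannot be determined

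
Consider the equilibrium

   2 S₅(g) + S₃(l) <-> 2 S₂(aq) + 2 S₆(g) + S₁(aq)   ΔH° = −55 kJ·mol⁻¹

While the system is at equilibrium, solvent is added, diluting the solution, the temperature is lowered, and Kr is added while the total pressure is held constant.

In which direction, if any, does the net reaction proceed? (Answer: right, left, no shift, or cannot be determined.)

right

Dilution lowers every aqueous concentration by the same factor. Δn_aq = 3 − 0 = +3, so the system shifts toward the side with more dissolved moles — to the right.
The forward reaction is exothermic. Lowering T favours the exothermic direction — shift to the right.
Adding inert gas at constant total pressure expands the volume, scaling every reacting partial pressure by the same factor. Δn_gas = 2 − 2 = 0, so Q is unchanged — no shift.
Only the nonzero effect(s) matter; the net shift is to the right.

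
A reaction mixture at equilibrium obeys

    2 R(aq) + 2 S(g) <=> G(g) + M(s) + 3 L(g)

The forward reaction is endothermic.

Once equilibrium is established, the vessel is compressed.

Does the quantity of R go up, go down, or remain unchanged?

Gas moles: reactants 2, products 4 (Δn_gas = +2). Compression shifts the system toward the side with fewer moles of gas — to the left.
The net shift is to the left. R is a reactant, so its amount increases.

increases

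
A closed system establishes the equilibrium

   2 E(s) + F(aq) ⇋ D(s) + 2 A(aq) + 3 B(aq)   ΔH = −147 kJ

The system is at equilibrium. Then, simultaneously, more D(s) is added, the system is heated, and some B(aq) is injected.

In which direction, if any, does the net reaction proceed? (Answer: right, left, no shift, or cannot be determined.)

left

D is a pure solid; its activity is 1 regardless of amount, so Q is unaffected — no shift from this change.
The forward reaction is exothermic. Raising T favours the endothermic direction — shift to the left.
Adding B (aq), a product, drives the reaction to the left.
Only the nonzero effect(s) matter; the net shift is to the left.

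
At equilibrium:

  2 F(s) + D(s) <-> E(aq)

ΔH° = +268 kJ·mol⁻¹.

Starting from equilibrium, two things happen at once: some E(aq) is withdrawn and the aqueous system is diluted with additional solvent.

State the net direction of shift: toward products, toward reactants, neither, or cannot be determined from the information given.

right

Removing E (aq), a product, drives the reaction to the right.
Dilution lowers every aqueous concentration by the same factor. Δn_aq = 1 − 0 = +1, so the system shifts toward the side with more dissolved moles — to the right.
All effects act in the same direction — net shift to the right.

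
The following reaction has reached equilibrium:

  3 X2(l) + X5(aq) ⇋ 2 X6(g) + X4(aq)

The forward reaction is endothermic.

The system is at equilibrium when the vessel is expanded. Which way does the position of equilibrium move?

right

Gas moles: reactants 0, products 2 (Δn_gas = +2). Expansion shifts the system toward the side with more moles of gas — to the right.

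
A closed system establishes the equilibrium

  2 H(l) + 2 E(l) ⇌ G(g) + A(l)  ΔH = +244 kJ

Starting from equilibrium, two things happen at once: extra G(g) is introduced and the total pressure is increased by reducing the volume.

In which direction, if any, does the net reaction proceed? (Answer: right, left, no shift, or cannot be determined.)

left

Adding G (g), a product, drives the reaction to the left.
Gas moles: reactants 0, products 1 (Δn_gas = +1). Compression shifts the system toward the side with fewer moles of gas — to the left.
All effects act in the same direction — net shift to the left.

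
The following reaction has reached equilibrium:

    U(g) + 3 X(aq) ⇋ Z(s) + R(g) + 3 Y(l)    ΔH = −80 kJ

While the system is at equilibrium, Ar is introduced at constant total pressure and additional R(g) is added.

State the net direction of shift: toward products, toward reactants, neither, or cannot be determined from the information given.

Adding inert gas at constant total pressure expands the volume, scaling every reacting partial pressure by the same factor. Δn_gas = 1 − 1 = 0, so Q is unchanged — no shift.
Adding R (g), a product, drives the reaction to the left.
Only the nonzero effect(s) matter; the net shift is to the left.

left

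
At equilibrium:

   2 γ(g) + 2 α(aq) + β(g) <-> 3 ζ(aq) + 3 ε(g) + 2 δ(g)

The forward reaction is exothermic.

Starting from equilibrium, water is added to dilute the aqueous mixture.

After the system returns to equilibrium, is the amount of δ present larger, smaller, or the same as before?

Dilution lowers every aqueous concentration by the same factor. Δn_aq = 3 − 2 = +1, so the system shifts toward the side with more dissolved moles — to the right.
The net shift is to the right. δ is a product, so its amount increases.

increases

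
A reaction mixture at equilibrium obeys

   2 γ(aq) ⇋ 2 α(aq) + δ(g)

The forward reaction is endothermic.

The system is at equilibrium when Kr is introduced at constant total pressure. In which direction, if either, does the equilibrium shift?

Adding inert gas at constant total pressure expands the volume and lowers every reacting partial pressure. With Δn_gas = 1 − 0 = +1, Q moves away from K toward the side with fewer gas moles, so the system shifts toward the side with more gas moles — to the right.

right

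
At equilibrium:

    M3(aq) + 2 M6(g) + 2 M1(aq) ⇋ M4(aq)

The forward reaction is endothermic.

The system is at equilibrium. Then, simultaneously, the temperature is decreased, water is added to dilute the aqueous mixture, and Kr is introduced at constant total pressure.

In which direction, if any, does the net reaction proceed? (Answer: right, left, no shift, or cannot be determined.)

The forward reaction is endothermic. Lowering T favours the exothermic direction — shift to the left.
Dilution lowers every aqueous concentration by the same factor. Δn_aq = 1 − 3 = -2, so the system shifts toward the side with more dissolved moles — to the left.
Adding inert gas at constant total pressure expands the volume and lowers every reacting partial pressure. With Δn_gas = 0 − 2 = -2, Q moves away from K toward the side with fewer gas moles, so the system shifts toward the side with more gas moles — to the left.
All effects act in the same direction — net shift to the left.

left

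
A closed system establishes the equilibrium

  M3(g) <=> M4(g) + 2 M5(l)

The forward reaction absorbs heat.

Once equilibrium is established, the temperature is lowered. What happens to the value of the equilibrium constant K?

decreases

K depends on temperature via the van 't Hoff relation. The forward reaction is endothermic, so lowering T decreases K.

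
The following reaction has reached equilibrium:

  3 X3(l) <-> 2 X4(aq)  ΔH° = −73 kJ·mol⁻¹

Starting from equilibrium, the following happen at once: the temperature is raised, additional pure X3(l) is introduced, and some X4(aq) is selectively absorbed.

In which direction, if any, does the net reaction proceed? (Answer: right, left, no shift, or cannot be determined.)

The forward reaction is exothermic. Raising T favours the endothermic direction — shift to the left.
X3 is a pure liquid; its activity is 1 regardless of amount, so Q is unaffected — no shift from this change.
Removing X4 (aq), a product, drives the reaction to the right.
The individual effects push in opposite directions; without quantitative information the net direction cannot be determined.

cannot be determined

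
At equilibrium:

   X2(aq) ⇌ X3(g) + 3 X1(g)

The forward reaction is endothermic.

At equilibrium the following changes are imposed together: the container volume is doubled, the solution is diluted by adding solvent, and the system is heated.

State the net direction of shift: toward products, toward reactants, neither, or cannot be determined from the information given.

cannot be determined

Gas moles: reactants 0, products 4 (Δn_gas = +4). Expansion shifts the system toward the side with more moles of gas — to the right.
Dilution lowers every aqueous concentration by the same factor. Δn_aq = 0 − 1 = -1, so the system shifts toward the side with more dissolved moles — to the left.
The forward reaction is endothermic. Raising T favours the endothermic direction — shift to the right.
The individual effects push in opposite directions; without quantitative information the net direction cannot be determined.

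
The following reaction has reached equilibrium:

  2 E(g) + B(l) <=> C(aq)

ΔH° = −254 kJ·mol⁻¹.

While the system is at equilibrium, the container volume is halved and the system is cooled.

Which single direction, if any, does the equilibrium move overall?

Gas moles: reactants 2, products 0 (Δn_gas = -2). Compression shifts the system toward the side with fewer moles of gas — to the right.
The forward reaction is exothermic. Lowering T favours the exothermic direction — shift to the right.
All effects act in the same direction — net shift to the right.

right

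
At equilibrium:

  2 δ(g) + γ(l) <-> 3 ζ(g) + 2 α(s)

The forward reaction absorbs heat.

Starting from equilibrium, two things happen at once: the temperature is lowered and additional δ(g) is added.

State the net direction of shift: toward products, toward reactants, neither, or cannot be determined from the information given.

The forward reaction is endothermic. Lowering T favours the exothermic direction — shift to the left.
Adding δ (g), a reactant, drives the reaction to the right.
The individual effects push in opposite directions; without quantitative information the net direction cannot be determined.

cannot be determined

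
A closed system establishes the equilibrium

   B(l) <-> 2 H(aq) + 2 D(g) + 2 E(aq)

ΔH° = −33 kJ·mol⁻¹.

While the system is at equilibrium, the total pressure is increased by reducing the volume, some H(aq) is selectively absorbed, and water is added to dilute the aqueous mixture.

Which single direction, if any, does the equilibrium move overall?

cannot be determined

Gas moles: reactants 0, products 2 (Δn_gas = +2). Compression shifts the system toward the side with fewer moles of gas — to the left.
Removing H (aq), a product, drives the reaction to the right.
Dilution lowers every aqueous concentration by the same factor. Δn_aq = 4 − 0 = +4, so the system shifts toward the side with more dissolved moles — to the right.
The individual effects push in opposite directions; without quantitative information the net direction cannot be determined.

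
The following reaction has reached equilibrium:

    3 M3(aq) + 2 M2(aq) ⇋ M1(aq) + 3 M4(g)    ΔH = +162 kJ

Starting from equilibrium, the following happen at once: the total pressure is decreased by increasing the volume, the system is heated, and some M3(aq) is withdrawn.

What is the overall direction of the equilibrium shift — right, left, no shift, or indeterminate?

cannot be determined

Gas moles: reactants 0, products 3 (Δn_gas = +3). Expansion shifts the system toward the side with more moles of gas — to the right.
The forward reaction is endothermic. Raising T favours the endothermic direction — shift to the right.
Removing M3 (aq), a reactant, drives the reaction to the left.
The individual effects push in opposite directions; without quantitative information the net direction cannot be determined.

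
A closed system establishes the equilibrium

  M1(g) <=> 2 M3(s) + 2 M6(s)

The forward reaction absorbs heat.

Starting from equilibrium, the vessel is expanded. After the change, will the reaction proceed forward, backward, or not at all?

left

Gas moles: reactants 1, products 0 (Δn_gas = -1). Expansion shifts the system toward the side with more moles of gas — to the left.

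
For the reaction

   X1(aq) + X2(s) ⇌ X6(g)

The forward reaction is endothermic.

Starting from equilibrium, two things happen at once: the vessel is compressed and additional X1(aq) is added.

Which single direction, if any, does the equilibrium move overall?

cannot be determined

Gas moles: reactants 0, products 1 (Δn_gas = +1). Compression shifts the system toward the side with fewer moles of gas — to the left.
Adding X1 (aq), a reactant, drives the reaction to the right.
The individual effects push in opposite directions; without quantitative information the net direction cannot be determined.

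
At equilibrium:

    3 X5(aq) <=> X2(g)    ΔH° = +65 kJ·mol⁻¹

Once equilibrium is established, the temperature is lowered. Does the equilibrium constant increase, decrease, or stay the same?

K depends on temperature via the van 't Hoff relation. The forward reaction is endothermic, so lowering T decreases K.

decreases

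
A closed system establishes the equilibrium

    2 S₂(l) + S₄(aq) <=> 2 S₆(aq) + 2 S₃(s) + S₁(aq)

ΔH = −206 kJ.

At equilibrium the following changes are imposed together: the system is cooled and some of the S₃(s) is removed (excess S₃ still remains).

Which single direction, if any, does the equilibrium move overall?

The forward reaction is exothermic. Lowering T favours the exothermic direction — shift to the right.
S₃ is a pure solid; its activity is 1 regardless of amount, so Q is unaffected — no shift from this change.
Only the nonzero effect(s) matter; the net shift is to the right.

right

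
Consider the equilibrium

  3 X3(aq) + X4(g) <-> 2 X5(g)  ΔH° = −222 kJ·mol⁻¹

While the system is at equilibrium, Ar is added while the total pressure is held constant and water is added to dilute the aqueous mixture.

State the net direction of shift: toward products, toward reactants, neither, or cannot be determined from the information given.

cannot be determined

Adding inert gas at constant total pressure expands the volume and lowers every reacting partial pressure. With Δn_gas = 2 − 1 = +1, Q moves away from K toward the side with fewer gas moles, so the system shifts toward the side with more gas moles — to the right.
Dilution lowers every aqueous concentration by the same factor. Δn_aq = 0 − 3 = -3, so the system shifts toward the side with more dissolved moles — to the left.
The individual effects push in opposite directions; without quantitative information the net direction cannot be determined.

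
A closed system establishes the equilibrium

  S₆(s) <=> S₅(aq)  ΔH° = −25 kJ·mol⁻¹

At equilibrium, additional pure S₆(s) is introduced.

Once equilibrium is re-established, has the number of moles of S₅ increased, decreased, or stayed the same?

S₆ is a pure solid; its activity is 1 regardless of amount, so Q is unaffected — no shift from this change.
No net shift occurs, so the amount of S₅ is unchanged.

unchanged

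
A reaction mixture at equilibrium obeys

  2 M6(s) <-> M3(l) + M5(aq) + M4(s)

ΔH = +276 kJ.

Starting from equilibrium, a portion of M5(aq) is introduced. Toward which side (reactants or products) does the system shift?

left

Adding M5 (aq), a product, drives the reaction to the left.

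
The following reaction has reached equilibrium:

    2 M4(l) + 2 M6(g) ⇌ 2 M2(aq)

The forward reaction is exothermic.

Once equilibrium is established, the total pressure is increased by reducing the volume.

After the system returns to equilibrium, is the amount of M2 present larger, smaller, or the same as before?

increases

Gas moles: reactants 2, products 0 (Δn_gas = -2). Compression shifts the system toward the side with fewer moles of gas — to the right.
The net shift is to the right. M2 is a product, so its amount increases.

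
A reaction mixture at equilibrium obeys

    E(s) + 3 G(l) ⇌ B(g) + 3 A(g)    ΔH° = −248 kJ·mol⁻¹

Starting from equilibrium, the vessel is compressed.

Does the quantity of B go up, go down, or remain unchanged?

decreases

Gas moles: reactants 0, products 4 (Δn_gas = +4). Compression shifts the system toward the side with fewer moles of gas — to the left.
The net shift is to the left. B is a product, so its amount decreases.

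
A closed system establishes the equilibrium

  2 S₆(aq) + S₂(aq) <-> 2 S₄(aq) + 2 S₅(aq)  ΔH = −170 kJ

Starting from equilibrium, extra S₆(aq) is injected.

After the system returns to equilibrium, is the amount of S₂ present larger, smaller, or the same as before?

Adding S₆ (aq), a reactant, drives the reaction to the right.
The net shift is to the right. S₂ is a reactant, so its amount decreases.

decreases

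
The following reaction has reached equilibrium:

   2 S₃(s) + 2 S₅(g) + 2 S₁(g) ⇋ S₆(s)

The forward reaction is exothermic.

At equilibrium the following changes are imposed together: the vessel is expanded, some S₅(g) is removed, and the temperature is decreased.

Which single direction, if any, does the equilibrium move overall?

cannot be determined

Gas moles: reactants 4, products 0 (Δn_gas = -4). Expansion shifts the system toward the side with more moles of gas — to the left.
Removing S₅ (g), a reactant, drives the reaction to the left.
The forward reaction is exothermic. Lowering T favours the exothermic direction — shift to the right.
The individual effects push in opposite directions; without quantitative information the net direction cannot be determined.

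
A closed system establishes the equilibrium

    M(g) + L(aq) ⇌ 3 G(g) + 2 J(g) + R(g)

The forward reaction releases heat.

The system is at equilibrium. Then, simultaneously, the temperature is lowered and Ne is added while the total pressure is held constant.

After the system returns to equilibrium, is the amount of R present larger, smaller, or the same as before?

increases

The forward reaction is exothermic. Lowering T favours the exothermic direction — shift to the right.
Adding inert gas at constant total pressure expands the volume and lowers every reacting partial pressure. With Δn_gas = 6 − 1 = +5, Q moves away from K toward the side with fewer gas moles, so the system shifts toward the side with more gas moles — to the right.
The net shift is to the right. R is a product, so its amount increases.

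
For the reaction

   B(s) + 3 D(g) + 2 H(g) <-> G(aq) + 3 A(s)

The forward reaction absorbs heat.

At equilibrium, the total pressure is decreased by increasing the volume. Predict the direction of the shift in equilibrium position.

Gas moles: reactants 5, products 0 (Δn_gas = -5). Expansion shifts the system toward the side with more moles of gas — to the left.

left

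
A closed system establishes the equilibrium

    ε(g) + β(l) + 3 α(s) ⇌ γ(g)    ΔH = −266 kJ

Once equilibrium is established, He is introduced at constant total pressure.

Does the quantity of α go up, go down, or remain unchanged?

unchanged

Adding inert gas at constant total pressure expands the volume, scaling every reacting partial pressure by the same factor. Δn_gas = 1 − 1 = 0, so Q is unchanged — no shift.
No net shift occurs, so the amount of α is unchanged.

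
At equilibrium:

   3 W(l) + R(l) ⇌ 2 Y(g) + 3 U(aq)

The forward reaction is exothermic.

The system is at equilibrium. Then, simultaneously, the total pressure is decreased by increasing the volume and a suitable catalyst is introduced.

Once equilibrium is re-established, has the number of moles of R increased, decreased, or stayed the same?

Gas moles: reactants 0, products 2 (Δn_gas = +2). Expansion shifts the system toward the side with more moles of gas — to the right.
A catalyst speeds both forward and reverse rates equally; it changes neither Q nor K — no shift from this change.
The net shift is to the right. R is a reactant, so its amount decreases.

decreases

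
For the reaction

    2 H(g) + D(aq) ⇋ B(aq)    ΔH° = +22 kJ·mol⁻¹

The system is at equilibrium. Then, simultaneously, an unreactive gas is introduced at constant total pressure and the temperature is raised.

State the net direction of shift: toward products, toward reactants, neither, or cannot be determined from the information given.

cannot be determined

Adding inert gas at constant total pressure expands the volume and lowers every reacting partial pressure. With Δn_gas = 0 − 2 = -2, Q moves away from K toward the side with fewer gas moles, so the system shifts toward the side with more gas moles — to the left.
The forward reaction is endothermic. Raising T favours the endothermic direction — shift to the right.
The individual effects push in opposite directions; without quantitative information the net direction cannot be determined.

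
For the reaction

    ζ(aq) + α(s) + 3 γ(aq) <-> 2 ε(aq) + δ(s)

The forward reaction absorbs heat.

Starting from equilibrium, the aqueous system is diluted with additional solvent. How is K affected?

The equilibrium constant depends only on temperature. This perturbation may move the position of equilibrium, but since T is unchanged, K itself is unchanged.

unchanged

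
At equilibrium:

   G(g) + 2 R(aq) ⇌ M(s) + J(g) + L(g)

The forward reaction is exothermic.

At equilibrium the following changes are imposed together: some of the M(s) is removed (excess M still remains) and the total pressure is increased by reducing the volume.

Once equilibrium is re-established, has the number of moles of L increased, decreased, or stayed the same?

decreases

M is a pure solid; its activity is 1 regardless of amount, so Q is unaffected — no shift from this change.
Gas moles: reactants 1, products 2 (Δn_gas = +1). Compression shifts the system toward the side with fewer moles of gas — to the left.
The net shift is to the left. L is a product, so its amount decreases.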